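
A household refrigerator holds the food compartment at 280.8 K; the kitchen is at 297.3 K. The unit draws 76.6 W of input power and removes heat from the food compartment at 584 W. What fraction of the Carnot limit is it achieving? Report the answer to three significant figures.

COP_actual = Q̇_C/Ẇ = 584.0/76.60 = 7.624.
The reservoir spacing is ΔT = 297.3 − 280.8 = 16.50 K.
COP_Carnot = T_C/ΔT = 280.80/16.50 = 17.02.
η_II = COP_actual/COP_Carnot = 7.624/17.02 = 0.4480.

0.448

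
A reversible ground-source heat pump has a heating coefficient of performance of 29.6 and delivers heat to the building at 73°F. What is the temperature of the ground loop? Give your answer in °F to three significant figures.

55.0 °F

COP_HP = T_H/(T_H − T_C) gives T_H − T_C = T_H/COP.
With T_H = 295.93 K, T_C = 295.93 × (1 − 1/29.6) = 285.93 K.
Converting, 285.93 K = 55.00°F.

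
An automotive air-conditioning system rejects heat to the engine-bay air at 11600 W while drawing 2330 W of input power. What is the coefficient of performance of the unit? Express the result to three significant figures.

3.98

The first law gives Q̇_H = Q̇_C + Ẇ, so the three rates are Q̇_C = 9270, Q̇_H = 11600, Ẇ = 2330 W.
COP_R = Q̇_C/Ẇ = 9270/2330 = 3.979.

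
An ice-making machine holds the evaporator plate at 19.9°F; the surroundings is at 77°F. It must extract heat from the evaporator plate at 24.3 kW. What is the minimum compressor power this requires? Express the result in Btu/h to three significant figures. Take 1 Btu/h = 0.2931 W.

In absolute terms T_C = 266.43 K and T_H = 298.15 K, so ΔT = 31.72 K.
COP_Carnot = T_C/ΔT = 266.43/31.72 = 8.399.
Ẇ_min = Q̇/COP_Carnot = 24.30/8.399 = 2.893 kW = 9871 Btu/h.

9870 Btu/h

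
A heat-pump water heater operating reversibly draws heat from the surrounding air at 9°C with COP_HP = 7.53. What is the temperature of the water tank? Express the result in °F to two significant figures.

COP_HP = T_H/(T_H − T_C) rearranges to T_H = COP·T_C/(COP − 1).
With T_C = 282.15 K, T_H = 7.53 × 282.15/6.530 = 325.36 K.
Converting, 325.36 K = 125.97°F.

130 °F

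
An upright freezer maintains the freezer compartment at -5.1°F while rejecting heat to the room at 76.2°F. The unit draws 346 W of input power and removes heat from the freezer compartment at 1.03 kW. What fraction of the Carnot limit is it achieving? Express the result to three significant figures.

Converting, Q̇_C = 1.030 kW = 1030 W, so COP_actual = Q̇_C/Ẇ = 1030/346.0 = 2.977.
In absolute terms T_C = 252.54 K and T_H = 297.71 K, so ΔT = 45.17 K.
COP_Carnot = T_C/ΔT = 252.54/45.17 = 5.591.
η_II = COP_actual/COP_Carnot = 2.977/5.591 = 0.5324.

0.532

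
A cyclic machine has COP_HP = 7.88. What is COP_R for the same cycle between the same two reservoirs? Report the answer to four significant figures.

Since Q_H = Q_C + W for any cycle, COP_R = Q_C/W = Q_H/W − 1.
COP_R = 7.88 − 1 = 6.88.

6.880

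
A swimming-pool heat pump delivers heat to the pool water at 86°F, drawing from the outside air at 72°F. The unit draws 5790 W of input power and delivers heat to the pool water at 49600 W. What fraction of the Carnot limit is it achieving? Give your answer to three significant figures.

COP_actual = Q̇_H/Ẇ = 49600/5790 = 8.566.
In absolute terms T_C = 295.37 K and T_H = 303.15 K, so ΔT = 7.778 K.
COP_Carnot = T_H/ΔT = 303.15/7.778 = 38.98.
η_II = COP_actual/COP_Carnot = 8.566/38.98 = 0.2198.

0.220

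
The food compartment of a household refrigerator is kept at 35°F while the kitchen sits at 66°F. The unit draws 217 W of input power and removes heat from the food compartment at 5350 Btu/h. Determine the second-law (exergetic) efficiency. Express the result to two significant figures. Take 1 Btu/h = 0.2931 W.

0.45

Converting, Q̇_C = 5350 Btu/h = 1568 W, so COP_actual = Q̇_C/Ẇ = 1568/217.0 = 7.226.
In absolute terms T_C = 274.82 K and T_H = 292.04 K, so ΔT = 17.22 K.
COP_Carnot = T_C/ΔT = 274.82/17.22 = 15.96.
η_II = COP_actual/COP_Carnot = 7.226/15.96 = 0.4529.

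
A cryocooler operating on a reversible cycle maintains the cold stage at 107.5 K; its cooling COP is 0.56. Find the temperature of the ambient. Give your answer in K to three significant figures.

299 K

COP_R = T_C/(T_H − T_C) gives T_H − T_C = T_C/COP.
With T_C = 107.50 K, T_H = 107.50 × (1 + 1/0.56) = 299.46 K.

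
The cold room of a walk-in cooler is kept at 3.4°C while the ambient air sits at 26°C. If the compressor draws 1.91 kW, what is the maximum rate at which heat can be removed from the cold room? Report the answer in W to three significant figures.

23400 W

In absolute terms T_C = 276.55 K and T_H = 299.15 K, so ΔT = 22.60 K.
COP_Carnot = T_C/ΔT = 276.55/22.60 = 12.24.
Q̇_max = COP_Carnot × Ẇ = 12.24 × 1.910 kW = 23.37 kW = 23370 W.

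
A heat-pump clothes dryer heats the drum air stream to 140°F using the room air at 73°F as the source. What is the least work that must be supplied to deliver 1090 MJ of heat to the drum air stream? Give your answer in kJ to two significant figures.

120000 kJ

In absolute terms T_C = 295.93 K and T_H = 333.15 K, so ΔT = 37.22 K.
The reversible limit is COP_HP = T_H/ΔT = 8.950, so W_min = Q_H/COP = Q_H·ΔT/T_H.
W_min = 1090 × 37.22/333.15 = 121.8 MJ = 121800 kJ.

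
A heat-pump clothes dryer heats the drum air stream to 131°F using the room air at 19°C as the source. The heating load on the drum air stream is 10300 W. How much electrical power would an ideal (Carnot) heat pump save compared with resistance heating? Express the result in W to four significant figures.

9170 W

In absolute terms T_C = 292.15 K and T_H = 328.15 K, so ΔT = 36.00 K.
COP_Carnot = T_H/ΔT = 328.15/36.00 = 9.115.
Resistance heating needs Ẇ_res = Q̇_H = 10300 W; the reversible heat pump needs only Ẇ_hp = Q̇_H/COP = 1130 W.
Saving = 10300 − 1130 = 9170 W.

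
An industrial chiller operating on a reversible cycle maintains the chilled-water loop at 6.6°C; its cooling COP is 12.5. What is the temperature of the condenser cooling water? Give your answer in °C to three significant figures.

COP_R = T_C/(T_H − T_C) gives T_H − T_C = T_C/COP.
With T_C = 279.75 K, T_H = 279.75 × (1 + 1/12.5) = 302.13 K.
Converting, 302.13 K = 28.98°C.

29.0 °C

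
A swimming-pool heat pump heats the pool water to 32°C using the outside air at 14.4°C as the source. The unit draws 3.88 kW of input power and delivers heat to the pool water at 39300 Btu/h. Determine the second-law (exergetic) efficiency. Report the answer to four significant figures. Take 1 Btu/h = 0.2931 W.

0.1712

Converting, Q̇_H = 39300 Btu/h = 11.52 kW, so COP_actual = Q̇_H/Ẇ = 11.52/3.880 = 2.969.
In absolute terms T_C = 287.55 K and T_H = 305.15 K, so ΔT = 17.60 K.
COP_Carnot = T_H/ΔT = 305.15/17.60 = 17.34.
η_II = COP_actual/COP_Carnot = 2.969/17.34 = 0.1712.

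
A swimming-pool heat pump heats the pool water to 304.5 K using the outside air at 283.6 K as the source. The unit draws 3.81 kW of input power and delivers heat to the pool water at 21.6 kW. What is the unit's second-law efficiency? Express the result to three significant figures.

COP_actual = Q̇_H/Ẇ = 21.60/3.810 = 5.669.
The reservoir spacing is ΔT = 304.5 − 283.6 = 20.90 K.
COP_Carnot = T_H/ΔT = 304.50/20.90 = 14.57.
η_II = COP_actual/COP_Carnot = 5.669/14.57 = 0.3891.

0.389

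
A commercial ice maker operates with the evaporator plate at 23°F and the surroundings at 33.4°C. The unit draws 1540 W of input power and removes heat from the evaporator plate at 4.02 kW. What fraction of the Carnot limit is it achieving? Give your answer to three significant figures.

Converting, Q̇_C = 4.020 kW = 4020 W, so COP_actual = Q̇_C/Ẇ = 4020/1540 = 2.610.
In absolute terms T_C = 268.15 K and T_H = 306.55 K, so ΔT = 38.40 K.
COP_Carnot = T_C/ΔT = 268.15/38.40 = 6.983.
η_II = COP_actual/COP_Carnot = 2.610/6.983 = 0.3738.

0.374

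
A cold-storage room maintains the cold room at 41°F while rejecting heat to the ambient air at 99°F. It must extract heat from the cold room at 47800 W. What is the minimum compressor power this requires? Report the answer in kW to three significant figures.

5.54 kW

In absolute terms T_C = 278.15 K and T_H = 310.37 K, so ΔT = 32.22 K.
COP_Carnot = T_C/ΔT = 278.15/32.22 = 8.632.
Ẇ_min = Q̇/COP_Carnot = 47800/8.632 = 5537 W = 5.537 kW.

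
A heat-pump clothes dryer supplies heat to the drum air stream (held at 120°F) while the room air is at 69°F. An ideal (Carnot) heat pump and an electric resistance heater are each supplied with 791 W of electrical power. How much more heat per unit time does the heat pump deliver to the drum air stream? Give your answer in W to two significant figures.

In absolute terms T_C = 293.71 K and T_H = 322.04 K, so ΔT = 28.33 K.
COP_Carnot = T_H/ΔT = 322.04/28.33 = 11.37.
The heat pump delivers Q̇_H = COP × Ẇ = 8991 W; the resistance heater delivers Ẇ = 791.0 W.
Extra = (COP − 1)·Ẇ = 8200 W.

8200 W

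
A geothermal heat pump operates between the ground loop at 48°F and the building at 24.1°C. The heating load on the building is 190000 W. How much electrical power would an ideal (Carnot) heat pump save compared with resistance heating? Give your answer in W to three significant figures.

In absolute terms T_C = 282.04 K and T_H = 297.25 K, so ΔT = 15.21 K.
COP_Carnot = T_H/ΔT = 297.25/15.21 = 19.54.
Resistance heating needs Ẇ_res = Q̇_H = 190000 W; the reversible heat pump needs only Ẇ_hp = Q̇_H/COP = 9723 W.
Saving = 190000 − 9723 = 180300 W.

180000 W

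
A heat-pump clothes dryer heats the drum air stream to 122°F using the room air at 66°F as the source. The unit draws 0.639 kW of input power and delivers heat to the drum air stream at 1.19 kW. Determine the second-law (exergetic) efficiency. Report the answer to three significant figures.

COP_actual = Q̇_H/Ẇ = 1.190/0.6390 = 1.862.
In absolute terms T_C = 292.04 K and T_H = 323.15 K, so ΔT = 31.11 K.
COP_Carnot = T_H/ΔT = 323.15/31.11 = 10.39.
η_II = COP_actual/COP_Carnot = 1.862/10.39 = 0.1793.

0.179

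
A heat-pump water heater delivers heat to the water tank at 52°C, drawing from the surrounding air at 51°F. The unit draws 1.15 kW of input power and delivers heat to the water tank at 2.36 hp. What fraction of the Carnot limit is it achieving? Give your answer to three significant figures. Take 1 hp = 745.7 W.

Converting, Q̇_H = 2.360 hp = 1.760 kW, so COP_actual = Q̇_H/Ẇ = 1.760/1.150 = 1.530.
In absolute terms T_C = 283.71 K and T_H = 325.15 K, so ΔT = 41.44 K.
COP_Carnot = T_H/ΔT = 325.15/41.44 = 7.845.
η_II = COP_actual/COP_Carnot = 1.530/7.845 = 0.1951.

0.195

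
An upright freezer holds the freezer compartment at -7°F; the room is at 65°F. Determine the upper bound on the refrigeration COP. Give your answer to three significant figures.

In absolute terms T_C = 251.48 K and T_H = 291.48 K, so ΔT = 40.00 K.
For a reversible cycle, COP_Carnot = T_C/ΔT = 251.48/40.00 = 6.287.

6.29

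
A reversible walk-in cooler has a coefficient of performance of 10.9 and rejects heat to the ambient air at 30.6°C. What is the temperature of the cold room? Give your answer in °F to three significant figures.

For a Carnot refrigerator COP_R = T_C/(T_H − T_C), so T_C = COP·T_H/(1 + COP).
With T_H = 303.75 K, T_C = 10.9 × 303.75/11.90 = 278.22 K.
Converting, 278.22 K = 41.13°F.

41.1 °F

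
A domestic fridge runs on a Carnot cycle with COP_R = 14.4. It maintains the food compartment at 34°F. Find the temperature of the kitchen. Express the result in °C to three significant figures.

COP_R = T_C/(T_H − T_C) gives T_H − T_C = T_C/COP.
With T_C = 274.26 K, T_H = 274.26 × (1 + 1/14.4) = 293.31 K.
Converting, 293.31 K = 20.16°C.

20.2 °C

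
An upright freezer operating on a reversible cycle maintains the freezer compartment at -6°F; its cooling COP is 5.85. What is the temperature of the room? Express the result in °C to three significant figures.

COP_R = T_C/(T_H − T_C) gives T_H − T_C = T_C/COP.
With T_C = 252.04 K, T_H = 252.04 × (1 + 1/5.85) = 295.12 K.
Converting, 295.12 K = 21.97°C.

22.0 °C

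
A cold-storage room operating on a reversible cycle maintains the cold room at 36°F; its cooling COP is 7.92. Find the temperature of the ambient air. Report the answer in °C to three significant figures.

37.0 °C

COP_R = T_C/(T_H − T_C) gives T_H − T_C = T_C/COP.
With T_C = 275.37 K, T_H = 275.37 × (1 + 1/7.92) = 310.14 K.
Converting, 310.14 K = 36.99°C.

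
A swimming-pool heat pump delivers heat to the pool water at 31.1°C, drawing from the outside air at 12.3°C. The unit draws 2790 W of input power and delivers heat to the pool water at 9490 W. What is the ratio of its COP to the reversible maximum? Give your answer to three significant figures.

0.210

COP_actual = Q̇_H/Ẇ = 9490/2790 = 3.401.
In absolute terms T_C = 285.45 K and T_H = 304.25 K, so ΔT = 18.80 K.
COP_Carnot = T_H/ΔT = 304.25/18.80 = 16.18.
η_II = COP_actual/COP_Carnot = 3.401/16.18 = 0.2102.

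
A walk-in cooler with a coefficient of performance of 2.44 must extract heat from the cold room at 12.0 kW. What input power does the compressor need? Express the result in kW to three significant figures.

4.92 kW

Ẇ = Q̇_C/COP = 12.00/2.44 = 4.918 kW.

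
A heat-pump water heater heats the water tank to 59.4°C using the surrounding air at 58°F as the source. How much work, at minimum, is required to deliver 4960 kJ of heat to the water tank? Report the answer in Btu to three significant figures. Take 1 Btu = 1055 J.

In absolute terms T_C = 287.59 K and T_H = 332.55 K, so ΔT = 44.96 K.
The reversible limit is COP_HP = T_H/ΔT = 7.397, so W_min = Q_H/COP = Q_H·ΔT/T_H.
W_min = 4960 × 44.96/332.55 = 670.5 kJ = 635.6 Btu.

636 Btu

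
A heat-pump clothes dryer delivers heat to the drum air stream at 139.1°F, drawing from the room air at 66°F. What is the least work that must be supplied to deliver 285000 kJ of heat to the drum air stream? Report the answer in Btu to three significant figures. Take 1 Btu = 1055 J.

33000 Btu

In absolute terms T_C = 292.04 K and T_H = 332.65 K, so ΔT = 40.61 K.
The reversible limit is COP_HP = T_H/ΔT = 8.191, so W_min = Q_H/COP = Q_H·ΔT/T_H.
W_min = 285000 × 40.61/332.65 = 34790 kJ = 32980 Btu.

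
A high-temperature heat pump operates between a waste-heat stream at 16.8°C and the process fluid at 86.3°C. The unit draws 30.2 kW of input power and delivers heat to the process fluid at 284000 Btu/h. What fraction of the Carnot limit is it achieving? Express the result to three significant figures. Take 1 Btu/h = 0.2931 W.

0.533

Converting, Q̇_H = 284000 Btu/h = 83.24 kW, so COP_actual = Q̇_H/Ẇ = 83.24/30.20 = 2.756.
In absolute terms T_C = 289.95 K and T_H = 359.45 K, so ΔT = 69.50 K.
COP_Carnot = T_H/ΔT = 359.45/69.50 = 5.172.
η_II = COP_actual/COP_Carnot = 2.756/5.172 = 0.5329.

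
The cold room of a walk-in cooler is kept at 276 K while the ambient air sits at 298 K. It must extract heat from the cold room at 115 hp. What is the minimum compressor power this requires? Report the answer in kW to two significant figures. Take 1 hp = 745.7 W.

6.8 kW

The reservoir spacing is ΔT = 298 − 276 = 22.00 K.
COP_Carnot = T_C/ΔT = 276.00/22.00 = 12.55.
Ẇ_min = Q̇/COP_Carnot = 115.0/12.55 = 9.167 hp = 6.836 kW.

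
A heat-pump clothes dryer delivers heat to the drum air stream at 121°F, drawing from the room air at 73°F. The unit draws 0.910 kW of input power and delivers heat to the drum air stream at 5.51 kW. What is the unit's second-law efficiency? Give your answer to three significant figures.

0.501

COP_actual = Q̇_H/Ẇ = 5.510/0.9100 = 6.055.
In absolute terms T_C = 295.93 K and T_H = 322.59 K, so ΔT = 26.67 K.
COP_Carnot = T_H/ΔT = 322.59/26.67 = 12.10.
η_II = COP_actual/COP_Carnot = 6.055/12.10 = 0.5005.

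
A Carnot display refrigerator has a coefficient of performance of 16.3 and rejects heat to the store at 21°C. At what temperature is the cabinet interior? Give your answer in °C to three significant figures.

4.00 °C

For a Carnot refrigerator COP_R = T_C/(T_H − T_C), so T_C = COP·T_H/(1 + COP).
With T_H = 294.15 K, T_C = 16.3 × 294.15/17.30 = 277.15 K.
Converting, 277.15 K = 4.00°C.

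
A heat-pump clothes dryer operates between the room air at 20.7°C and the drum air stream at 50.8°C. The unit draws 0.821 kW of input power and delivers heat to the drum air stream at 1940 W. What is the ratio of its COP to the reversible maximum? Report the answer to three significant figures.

0.220

Converting, Q̇_H = 1940 W = 1.940 kW, so COP_actual = Q̇_H/Ẇ = 1.940/0.8210 = 2.363.
In absolute terms T_C = 293.85 K and T_H = 323.95 K, so ΔT = 30.10 K.
COP_Carnot = T_H/ΔT = 323.95/30.10 = 10.76.
η_II = COP_actual/COP_Carnot = 2.363/10.76 = 0.2196.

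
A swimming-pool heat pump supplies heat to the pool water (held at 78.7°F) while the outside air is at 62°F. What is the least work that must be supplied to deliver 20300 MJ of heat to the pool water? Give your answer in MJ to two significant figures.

In absolute terms T_C = 289.82 K and T_H = 299.09 K, so ΔT = 9.278 K.
The reversible limit is COP_HP = T_H/ΔT = 32.24, so W_min = Q_H/COP = Q_H·ΔT/T_H.
W_min = 20300 × 9.278/299.09 = 629.7 MJ.

630 MJ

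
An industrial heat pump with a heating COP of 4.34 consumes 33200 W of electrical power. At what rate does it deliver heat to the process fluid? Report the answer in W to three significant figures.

144000 W

Q̇_H = COP_HP × Ẇ = 4.34 × 33200 = 144100 W.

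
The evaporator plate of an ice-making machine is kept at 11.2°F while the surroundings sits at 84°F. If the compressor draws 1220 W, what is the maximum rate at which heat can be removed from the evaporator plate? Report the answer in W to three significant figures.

In absolute terms T_C = 261.59 K and T_H = 302.04 K, so ΔT = 40.44 K.
COP_Carnot = T_C/ΔT = 261.59/40.44 = 6.468.
Q̇_max = COP_Carnot × Ẇ = 6.468 × 1220 W = 7891 W.

7890 W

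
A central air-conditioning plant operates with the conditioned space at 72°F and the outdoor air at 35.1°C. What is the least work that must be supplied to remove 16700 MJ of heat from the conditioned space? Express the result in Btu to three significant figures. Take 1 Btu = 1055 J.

In absolute terms T_C = 295.37 K and T_H = 308.25 K, so ΔT = 12.88 K.
The reversible limit is COP_R = T_C/ΔT = 22.94, so W_min = Q_C/COP = Q_C·ΔT/T_C.
W_min = 16700 × 12.88/295.37 = 728.1 MJ = 690100 Btu.

690000 Btu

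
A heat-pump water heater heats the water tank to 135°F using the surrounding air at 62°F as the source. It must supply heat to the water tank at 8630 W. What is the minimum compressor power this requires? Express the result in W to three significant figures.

1060 W

In absolute terms T_C = 289.82 K and T_H = 330.37 K, so ΔT = 40.56 K.
COP_Carnot = T_H/ΔT = 330.37/40.56 = 8.146.
Ẇ_min = Q̇/COP_Carnot = 8630/8.146 = 1059 W.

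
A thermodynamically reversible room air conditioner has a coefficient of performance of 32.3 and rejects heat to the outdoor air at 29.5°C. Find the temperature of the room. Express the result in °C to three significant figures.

For a Carnot refrigerator COP_R = T_C/(T_H − T_C), so T_C = COP·T_H/(1 + COP).
With T_H = 302.65 K, T_C = 32.3 × 302.65/33.30 = 293.56 K.
Converting, 293.56 K = 20.41°C.

20.4 °C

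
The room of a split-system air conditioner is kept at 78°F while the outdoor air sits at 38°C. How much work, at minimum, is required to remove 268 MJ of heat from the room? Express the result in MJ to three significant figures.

In absolute terms T_C = 298.71 K and T_H = 311.15 K, so ΔT = 12.44 K.
The reversible limit is COP_R = T_C/ΔT = 24.00, so W_min = Q_C/COP = Q_C·ΔT/T_C.
W_min = 268.0 × 12.44/298.71 = 11.17 MJ.

11.2 MJ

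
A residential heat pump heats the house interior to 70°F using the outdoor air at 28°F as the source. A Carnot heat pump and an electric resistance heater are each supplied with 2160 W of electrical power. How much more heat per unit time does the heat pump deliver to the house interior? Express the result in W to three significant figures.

In absolute terms T_C = 270.93 K and T_H = 294.26 K, so ΔT = 23.33 K.
COP_Carnot = T_H/ΔT = 294.26/23.33 = 12.61.
The heat pump delivers Q̇_H = COP × Ẇ = 27240 W; the resistance heater delivers Ẇ = 2160 W.
Extra = (COP − 1)·Ẇ = 25080 W.

25100 W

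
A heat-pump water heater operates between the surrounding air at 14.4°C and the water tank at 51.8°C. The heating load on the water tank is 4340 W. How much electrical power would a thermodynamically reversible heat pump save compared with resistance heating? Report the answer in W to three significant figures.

In absolute terms T_C = 287.55 K and T_H = 324.95 K, so ΔT = 37.40 K.
COP_Carnot = T_H/ΔT = 324.95/37.40 = 8.689.
Resistance heating needs Ẇ_res = Q̇_H = 4340 W; the reversible heat pump needs only Ẇ_hp = Q̇_H/COP = 499.5 W.
Saving = 4340 − 499.5 = 3840 W.

3840 W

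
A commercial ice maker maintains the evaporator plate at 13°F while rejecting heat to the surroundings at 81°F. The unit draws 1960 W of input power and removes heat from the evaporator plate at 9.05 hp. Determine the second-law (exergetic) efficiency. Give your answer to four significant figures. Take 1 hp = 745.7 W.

0.4953

Converting, Q̇_C = 9.050 hp = 6749 W, so COP_actual = Q̇_C/Ẇ = 6749/1960 = 3.443.
In absolute terms T_C = 262.59 K and T_H = 300.37 K, so ΔT = 37.78 K.
COP_Carnot = T_C/ΔT = 262.59/37.78 = 6.951.
η_II = COP_actual/COP_Carnot = 3.443/6.951 = 0.4953.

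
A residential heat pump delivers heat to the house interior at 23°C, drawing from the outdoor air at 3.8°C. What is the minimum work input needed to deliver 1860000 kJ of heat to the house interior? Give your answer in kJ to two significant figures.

In absolute terms T_C = 276.95 K and T_H = 296.15 K, so ΔT = 19.20 K.
The reversible limit is COP_HP = T_H/ΔT = 15.42, so W_min = Q_H/COP = Q_H·ΔT/T_H.
W_min = 1860000 × 19.20/296.15 = 120600 kJ.

120000 kJ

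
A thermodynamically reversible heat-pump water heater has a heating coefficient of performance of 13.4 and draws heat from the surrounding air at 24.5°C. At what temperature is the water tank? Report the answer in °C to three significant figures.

48.5 °C

COP_HP = T_H/(T_H − T_C) rearranges to T_H = COP·T_C/(COP − 1).
With T_C = 297.65 K, T_H = 13.4 × 297.65/12.40 = 321.65 K.
Converting, 321.65 K = 48.50°C.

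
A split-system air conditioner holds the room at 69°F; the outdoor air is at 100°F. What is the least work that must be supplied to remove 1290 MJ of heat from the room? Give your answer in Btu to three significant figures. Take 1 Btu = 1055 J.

71700 Btu

In absolute terms T_C = 293.71 K and T_H = 310.93 K, so ΔT = 17.22 K.
The reversible limit is COP_R = T_C/ΔT = 17.05, so W_min = Q_C/COP = Q_C·ΔT/T_C.
W_min = 1290 × 17.22/293.71 = 75.64 MJ = 71700 Btu.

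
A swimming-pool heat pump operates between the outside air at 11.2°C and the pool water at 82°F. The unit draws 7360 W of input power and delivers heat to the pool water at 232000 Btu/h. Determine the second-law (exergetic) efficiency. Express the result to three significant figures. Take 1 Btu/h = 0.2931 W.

0.509

Converting, Q̇_H = 232000 Btu/h = 68000 W, so COP_actual = Q̇_H/Ẇ = 68000/7360 = 9.239.
In absolute terms T_C = 284.35 K and T_H = 300.93 K, so ΔT = 16.58 K.
COP_Carnot = T_H/ΔT = 300.93/16.58 = 18.15.
η_II = COP_actual/COP_Carnot = 9.239/18.15 = 0.5090.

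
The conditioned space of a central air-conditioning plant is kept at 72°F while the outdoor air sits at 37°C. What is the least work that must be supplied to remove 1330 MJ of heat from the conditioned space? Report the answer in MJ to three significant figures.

In absolute terms T_C = 295.37 K and T_H = 310.15 K, so ΔT = 14.78 K.
The reversible limit is COP_R = T_C/ΔT = 19.99, so W_min = Q_C/COP = Q_C·ΔT/T_C.
W_min = 1330 × 14.78/295.37 = 66.54 MJ.

66.5 MJ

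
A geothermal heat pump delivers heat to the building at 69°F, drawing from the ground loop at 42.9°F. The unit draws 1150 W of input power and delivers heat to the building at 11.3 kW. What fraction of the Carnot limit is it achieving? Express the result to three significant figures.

0.485

Converting, Q̇_H = 11.30 kW = 11300 W, so COP_actual = Q̇_H/Ẇ = 11300/1150 = 9.826.
In absolute terms T_C = 279.21 K and T_H = 293.71 K, so ΔT = 14.50 K.
COP_Carnot = T_H/ΔT = 293.71/14.50 = 20.26.
η_II = COP_actual/COP_Carnot = 9.826/20.26 = 0.4851.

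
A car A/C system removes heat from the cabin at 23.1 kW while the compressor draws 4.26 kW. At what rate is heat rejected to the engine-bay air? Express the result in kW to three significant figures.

For a cyclic device the first law requires Q̇_H = Q̇_C + Ẇ.
Q̇_H = Q̇_C + Ẇ = 27.36 kW.

27.4 kW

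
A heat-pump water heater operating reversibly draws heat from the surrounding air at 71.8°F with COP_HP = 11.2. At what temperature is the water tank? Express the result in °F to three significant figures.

124 °F

COP_HP = T_H/(T_H − T_C) rearranges to T_H = COP·T_C/(COP − 1).
With T_C = 295.26 K, T_H = 11.2 × 295.26/10.20 = 324.21 K.
Converting, 324.21 K = 123.90°F.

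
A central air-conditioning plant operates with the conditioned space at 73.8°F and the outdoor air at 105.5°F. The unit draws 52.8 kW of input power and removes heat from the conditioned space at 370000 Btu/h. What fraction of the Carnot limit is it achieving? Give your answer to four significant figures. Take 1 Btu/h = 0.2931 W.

Converting, Q̇_C = 370000 Btu/h = 108.4 kW, so COP_actual = Q̇_C/Ẇ = 108.4/52.80 = 2.054.
In absolute terms T_C = 296.37 K and T_H = 313.98 K, so ΔT = 17.61 K.
COP_Carnot = T_C/ΔT = 296.37/17.61 = 16.83.
η_II = COP_actual/COP_Carnot = 2.054/16.83 = 0.1220.

0.1220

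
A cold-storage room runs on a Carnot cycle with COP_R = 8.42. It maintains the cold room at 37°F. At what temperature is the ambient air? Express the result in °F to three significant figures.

COP_R = T_C/(T_H − T_C) gives T_H − T_C = T_C/COP.
With T_C = 275.93 K, T_H = 275.93 × (1 + 1/8.42) = 308.70 K.
Converting, 308.70 K = 95.99°F.

96.0 °F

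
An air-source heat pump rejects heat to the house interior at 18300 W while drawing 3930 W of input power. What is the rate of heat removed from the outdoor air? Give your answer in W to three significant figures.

14400 W

For a cyclic device the first law requires Q̇_H = Q̇_C + Ẇ.
Q̇_C = Q̇_H − Ẇ = 14370 W.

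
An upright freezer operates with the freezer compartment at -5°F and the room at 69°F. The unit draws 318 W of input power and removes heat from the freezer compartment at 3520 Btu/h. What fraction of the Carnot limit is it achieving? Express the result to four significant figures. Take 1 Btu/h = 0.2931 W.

Converting, Q̇_C = 3520 Btu/h = 1032 W, so COP_actual = Q̇_C/Ẇ = 1032/318.0 = 3.244.
In absolute terms T_C = 252.59 K and T_H = 293.71 K, so ΔT = 41.11 K.
COP_Carnot = T_C/ΔT = 252.59/41.11 = 6.144.
η_II = COP_actual/COP_Carnot = 3.244/6.144 = 0.5280.

0.5280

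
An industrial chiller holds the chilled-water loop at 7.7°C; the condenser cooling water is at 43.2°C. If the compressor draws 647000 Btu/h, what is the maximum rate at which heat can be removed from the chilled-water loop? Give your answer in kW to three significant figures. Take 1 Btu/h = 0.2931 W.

In absolute terms T_C = 280.85 K and T_H = 316.35 K, so ΔT = 35.50 K.
COP_Carnot = T_C/ΔT = 280.85/35.50 = 7.911.
Q̇_max = COP_Carnot × Ẇ = 7.911 × 647000 Btu/h = 5119000 Btu/h = 1500 kW.

1500 kW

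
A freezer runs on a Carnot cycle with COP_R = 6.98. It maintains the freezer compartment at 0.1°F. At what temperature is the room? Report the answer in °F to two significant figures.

66 °F

COP_R = T_C/(T_H − T_C) gives T_H − T_C = T_C/COP.
With T_C = 255.43 K, T_H = 255.43 × (1 + 1/6.98) = 292.02 K.
Converting, 292.02 K = 65.97°F.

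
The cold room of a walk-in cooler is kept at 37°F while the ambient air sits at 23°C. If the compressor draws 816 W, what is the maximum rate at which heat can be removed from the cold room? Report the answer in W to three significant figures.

In absolute terms T_C = 275.93 K and T_H = 296.15 K, so ΔT = 20.22 K.
COP_Carnot = T_C/ΔT = 275.93/20.22 = 13.64.
Q̇_max = COP_Carnot × Ẇ = 13.64 × 816.0 W = 11130 W.

11100 W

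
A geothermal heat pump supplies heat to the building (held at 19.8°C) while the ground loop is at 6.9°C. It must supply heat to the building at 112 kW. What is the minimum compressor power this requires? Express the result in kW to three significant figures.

4.93 kW

In absolute terms T_C = 280.05 K and T_H = 292.95 K, so ΔT = 12.90 K.
COP_Carnot = T_H/ΔT = 292.95/12.90 = 22.71.
Ẇ_min = Q̇/COP_Carnot = 112.0/22.71 = 4.932 kW.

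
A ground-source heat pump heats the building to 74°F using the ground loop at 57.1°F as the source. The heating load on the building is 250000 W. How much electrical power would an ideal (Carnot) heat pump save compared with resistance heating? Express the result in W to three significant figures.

242000 W

In absolute terms T_C = 287.09 K and T_H = 296.48 K, so ΔT = 9.389 K.
COP_Carnot = T_H/ΔT = 296.48/9.389 = 31.58.
Resistance heating needs Ẇ_res = Q̇_H = 250000 W; the reversible heat pump needs only Ẇ_hp = Q̇_H/COP = 7917 W.
Saving = 250000 − 7917 = 242100 W.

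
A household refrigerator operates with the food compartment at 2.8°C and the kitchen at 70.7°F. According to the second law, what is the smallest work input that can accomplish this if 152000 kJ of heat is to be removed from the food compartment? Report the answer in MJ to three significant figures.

10.3 MJ

In absolute terms T_C = 275.95 K and T_H = 294.65 K, so ΔT = 18.70 K.
The reversible limit is COP_R = T_C/ΔT = 14.76, so W_min = Q_C/COP = Q_C·ΔT/T_C.
W_min = 152000 × 18.70/275.95 = 10300 kJ = 10.30 MJ.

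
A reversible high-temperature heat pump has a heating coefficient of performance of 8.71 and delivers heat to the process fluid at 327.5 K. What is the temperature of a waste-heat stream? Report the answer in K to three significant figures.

COP_HP = T_H/(T_H − T_C) gives T_H − T_C = T_H/COP.
With T_H = 327.50 K, T_C = 327.50 × (1 − 1/8.71) = 289.90 K.

290 K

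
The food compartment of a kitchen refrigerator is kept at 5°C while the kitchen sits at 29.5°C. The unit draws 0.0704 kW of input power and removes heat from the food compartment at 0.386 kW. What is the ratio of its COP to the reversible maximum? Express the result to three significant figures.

COP_actual = Q̇_C/Ẇ = 0.3860/0.07040 = 5.483.
In absolute terms T_C = 278.15 K and T_H = 302.65 K, so ΔT = 24.50 K.
COP_Carnot = T_C/ΔT = 278.15/24.50 = 11.35.
η_II = COP_actual/COP_Carnot = 5.483/11.35 = 0.4829.

0.483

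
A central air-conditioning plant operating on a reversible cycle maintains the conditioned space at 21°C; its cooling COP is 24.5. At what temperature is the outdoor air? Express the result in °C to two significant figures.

COP_R = T_C/(T_H − T_C) gives T_H − T_C = T_C/COP.
With T_C = 294.15 K, T_H = 294.15 × (1 + 1/24.5) = 306.16 K.
Converting, 306.16 K = 33.01°C.

33 °C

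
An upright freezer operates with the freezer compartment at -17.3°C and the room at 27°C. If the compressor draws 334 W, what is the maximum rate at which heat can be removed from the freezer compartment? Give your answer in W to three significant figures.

1930 W

In absolute terms T_C = 255.85 K and T_H = 300.15 K, so ΔT = 44.30 K.
COP_Carnot = T_C/ΔT = 255.85/44.30 = 5.775.
Q̇_max = COP_Carnot × Ẇ = 5.775 × 334.0 W = 1929 W.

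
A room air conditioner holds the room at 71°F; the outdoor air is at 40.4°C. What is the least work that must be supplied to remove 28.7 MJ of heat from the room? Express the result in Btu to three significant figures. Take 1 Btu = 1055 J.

1730 Btu

In absolute terms T_C = 294.82 K and T_H = 313.55 K, so ΔT = 18.73 K.
The reversible limit is COP_R = T_C/ΔT = 15.74, so W_min = Q_C/COP = Q_C·ΔT/T_C.
W_min = 28.70 × 18.73/294.82 = 1.824 MJ = 1729 Btu.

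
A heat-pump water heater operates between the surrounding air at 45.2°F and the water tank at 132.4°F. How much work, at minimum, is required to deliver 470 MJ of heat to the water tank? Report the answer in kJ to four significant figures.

69220 kJ

In absolute terms T_C = 280.48 K and T_H = 328.93 K, so ΔT = 48.44 K.
The reversible limit is COP_HP = T_H/ΔT = 6.790, so W_min = Q_H/COP = Q_H·ΔT/T_H.
W_min = 470.0 × 48.44/328.93 = 69.22 MJ = 69220 kJ.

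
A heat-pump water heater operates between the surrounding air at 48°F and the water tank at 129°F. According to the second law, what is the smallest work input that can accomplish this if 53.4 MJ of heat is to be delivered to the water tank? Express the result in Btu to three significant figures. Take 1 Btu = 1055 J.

6960 Btu

In absolute terms T_C = 282.04 K and T_H = 327.04 K, so ΔT = 45.00 K.
The reversible limit is COP_HP = T_H/ΔT = 7.268, so W_min = Q_H/COP = Q_H·ΔT/T_H.
W_min = 53.40 × 45.00/327.04 = 7.348 MJ = 6965 Btu.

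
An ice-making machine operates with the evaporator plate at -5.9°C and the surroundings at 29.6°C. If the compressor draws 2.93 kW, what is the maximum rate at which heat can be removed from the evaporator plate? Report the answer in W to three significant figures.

22100 W

In absolute terms T_C = 267.25 K and T_H = 302.75 K, so ΔT = 35.50 K.
COP_Carnot = T_C/ΔT = 267.25/35.50 = 7.528.
Q̇_max = COP_Carnot × Ẇ = 7.528 × 2.930 kW = 22.06 kW = 22060 W.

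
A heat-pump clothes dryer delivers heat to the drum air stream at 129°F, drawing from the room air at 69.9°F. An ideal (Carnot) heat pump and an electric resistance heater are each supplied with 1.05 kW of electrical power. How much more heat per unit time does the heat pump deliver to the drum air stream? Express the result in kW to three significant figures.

9.41 kW

In absolute terms T_C = 294.21 K and T_H = 327.04 K, so ΔT = 32.83 K.
COP_Carnot = T_H/ΔT = 327.04/32.83 = 9.961.
The heat pump delivers Q̇_H = COP × Ẇ = 10.46 kW; the resistance heater delivers Ẇ = 1.050 kW.
Extra = (COP − 1)·Ẇ = 9.409 kW.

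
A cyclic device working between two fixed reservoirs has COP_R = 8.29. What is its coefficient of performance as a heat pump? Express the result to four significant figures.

9.290

The first law on one cycle gives Q_H = Q_C + W, so Q_H/W = Q_C/W + 1.
COP_HP = COP_R + 1 = 8.29 + 1 = 9.29.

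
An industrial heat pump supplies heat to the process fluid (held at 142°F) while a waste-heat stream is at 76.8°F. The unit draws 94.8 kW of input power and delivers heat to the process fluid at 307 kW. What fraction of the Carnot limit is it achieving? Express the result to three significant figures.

COP_actual = Q̇_H/Ẇ = 307.0/94.80 = 3.238.
In absolute terms T_C = 298.04 K and T_H = 334.26 K, so ΔT = 36.22 K.
COP_Carnot = T_H/ΔT = 334.26/36.22 = 9.228.
η_II = COP_actual/COP_Carnot = 3.238/9.228 = 0.3509.

0.351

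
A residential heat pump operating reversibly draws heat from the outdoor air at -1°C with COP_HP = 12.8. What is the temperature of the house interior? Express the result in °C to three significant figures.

22.1 °C

COP_HP = T_H/(T_H − T_C) rearranges to T_H = COP·T_C/(COP − 1).
With T_C = 272.15 K, T_H = 12.8 × 272.15/11.80 = 295.21 K.
Converting, 295.21 K = 22.06°C.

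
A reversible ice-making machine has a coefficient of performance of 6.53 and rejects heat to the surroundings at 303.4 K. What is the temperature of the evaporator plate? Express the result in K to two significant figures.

260 K

For a Carnot refrigerator COP_R = T_C/(T_H − T_C), so T_C = COP·T_H/(1 + COP).
With T_H = 303.40 K, T_C = 6.53 × 303.40/7.530 = 263.11 K.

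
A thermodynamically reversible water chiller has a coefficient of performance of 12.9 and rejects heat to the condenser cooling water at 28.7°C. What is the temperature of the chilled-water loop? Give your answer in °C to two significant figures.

7.0 °C

For a Carnot refrigerator COP_R = T_C/(T_H − T_C), so T_C = COP·T_H/(1 + COP).
With T_H = 301.85 K, T_C = 12.9 × 301.85/13.90 = 280.13 K.
Converting, 280.13 K = 6.98°C.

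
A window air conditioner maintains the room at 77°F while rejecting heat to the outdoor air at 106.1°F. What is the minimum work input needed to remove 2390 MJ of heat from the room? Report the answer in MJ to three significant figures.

In absolute terms T_C = 298.15 K and T_H = 314.32 K, so ΔT = 16.17 K.
The reversible limit is COP_R = T_C/ΔT = 18.44, so W_min = Q_C/COP = Q_C·ΔT/T_C.
W_min = 2390 × 16.17/298.15 = 129.6 MJ.

130 MJ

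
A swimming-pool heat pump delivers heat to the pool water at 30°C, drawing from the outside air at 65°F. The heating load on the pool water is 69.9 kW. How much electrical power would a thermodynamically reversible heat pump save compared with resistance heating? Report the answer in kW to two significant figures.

In absolute terms T_C = 291.48 K and T_H = 303.15 K, so ΔT = 11.67 K.
COP_Carnot = T_H/ΔT = 303.15/11.67 = 25.98.
Resistance heating needs Ẇ_res = Q̇_H = 69.90 kW; the reversible heat pump needs only Ẇ_hp = Q̇_H/COP = 2.690 kW.
Saving = 69.90 − 2.690 = 67.21 kW.

67 kW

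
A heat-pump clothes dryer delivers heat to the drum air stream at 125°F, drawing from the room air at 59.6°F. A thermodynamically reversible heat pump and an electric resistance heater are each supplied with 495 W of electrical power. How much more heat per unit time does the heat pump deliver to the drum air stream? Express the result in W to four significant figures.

3930 W

In absolute terms T_C = 288.48 K and T_H = 324.82 K, so ΔT = 36.33 K.
COP_Carnot = T_H/ΔT = 324.82/36.33 = 8.940.
The heat pump delivers Q̇_H = COP × Ẇ = 4425 W; the resistance heater delivers Ẇ = 495.0 W.
Extra = (COP − 1)·Ẇ = 3930 W.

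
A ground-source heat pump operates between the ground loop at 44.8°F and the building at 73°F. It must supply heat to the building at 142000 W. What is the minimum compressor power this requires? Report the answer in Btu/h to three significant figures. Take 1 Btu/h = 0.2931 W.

In absolute terms T_C = 280.26 K and T_H = 295.93 K, so ΔT = 15.67 K.
COP_Carnot = T_H/ΔT = 295.93/15.67 = 18.89.
Ẇ_min = Q̇/COP_Carnot = 142000/18.89 = 7518 W = 25650 Btu/h.

25600 Btu/h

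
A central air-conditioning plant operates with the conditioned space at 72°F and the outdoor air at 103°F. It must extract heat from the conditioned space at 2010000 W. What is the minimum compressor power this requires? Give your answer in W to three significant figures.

117000 W

In absolute terms T_C = 295.37 K and T_H = 312.59 K, so ΔT = 17.22 K.
COP_Carnot = T_C/ΔT = 295.37/17.22 = 17.15.
Ẇ_min = Q̇/COP_Carnot = 2010000/17.15 = 117200 W.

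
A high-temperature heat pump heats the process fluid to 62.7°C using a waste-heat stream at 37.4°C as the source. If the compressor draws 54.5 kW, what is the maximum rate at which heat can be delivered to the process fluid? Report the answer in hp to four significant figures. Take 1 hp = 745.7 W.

In absolute terms T_C = 310.55 K and T_H = 335.85 K, so ΔT = 25.30 K.
COP_Carnot = T_H/ΔT = 335.85/25.30 = 13.27.
Q̇_max = COP_Carnot × Ẇ = 13.27 × 54.50 kW = 723.5 kW = 970.2 hp.

970.2 hp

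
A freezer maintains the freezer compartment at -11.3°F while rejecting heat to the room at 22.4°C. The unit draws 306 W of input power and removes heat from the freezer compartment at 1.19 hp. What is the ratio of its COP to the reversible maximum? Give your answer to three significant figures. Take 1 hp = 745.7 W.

0.541

Converting, Q̇_C = 1.190 hp = 887.4 W, so COP_actual = Q̇_C/Ẇ = 887.4/306.0 = 2.900.
In absolute terms T_C = 249.09 K and T_H = 295.55 K, so ΔT = 46.46 K.
COP_Carnot = T_C/ΔT = 249.09/46.46 = 5.362.
η_II = COP_actual/COP_Carnot = 2.900/5.362 = 0.5408.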